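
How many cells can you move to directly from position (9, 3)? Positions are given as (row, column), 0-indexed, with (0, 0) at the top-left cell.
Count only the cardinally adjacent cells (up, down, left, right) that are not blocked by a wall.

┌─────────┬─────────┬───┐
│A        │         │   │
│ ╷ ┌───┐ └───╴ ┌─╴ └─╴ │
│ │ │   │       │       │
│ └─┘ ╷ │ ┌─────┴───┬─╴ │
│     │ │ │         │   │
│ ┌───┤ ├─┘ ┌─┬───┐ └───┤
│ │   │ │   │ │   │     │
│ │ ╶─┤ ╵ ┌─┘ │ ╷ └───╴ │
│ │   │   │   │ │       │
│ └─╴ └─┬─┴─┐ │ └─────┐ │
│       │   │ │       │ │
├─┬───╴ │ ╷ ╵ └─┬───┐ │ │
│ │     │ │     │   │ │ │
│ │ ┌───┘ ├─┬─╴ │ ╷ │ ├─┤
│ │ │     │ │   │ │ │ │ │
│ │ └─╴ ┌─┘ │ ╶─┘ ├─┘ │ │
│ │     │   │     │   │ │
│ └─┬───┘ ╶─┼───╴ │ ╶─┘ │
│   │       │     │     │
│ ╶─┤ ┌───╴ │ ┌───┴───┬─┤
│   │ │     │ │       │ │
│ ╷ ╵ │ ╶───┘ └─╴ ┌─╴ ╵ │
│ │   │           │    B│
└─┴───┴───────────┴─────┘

Checking passable neighbors of (9, 3):
Neighbors: (9, 2), (9, 4)
Count: 2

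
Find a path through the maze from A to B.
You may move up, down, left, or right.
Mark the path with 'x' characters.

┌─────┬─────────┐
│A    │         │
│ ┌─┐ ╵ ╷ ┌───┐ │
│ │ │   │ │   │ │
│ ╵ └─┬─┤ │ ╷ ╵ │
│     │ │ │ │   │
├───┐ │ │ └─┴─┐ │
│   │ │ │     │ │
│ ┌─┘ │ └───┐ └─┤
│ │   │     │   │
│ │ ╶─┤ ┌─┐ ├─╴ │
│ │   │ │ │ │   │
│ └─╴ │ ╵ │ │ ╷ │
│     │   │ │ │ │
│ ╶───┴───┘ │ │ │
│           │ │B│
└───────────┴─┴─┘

Finding the shortest path through the maze:
Path length: 16 steps
Directions: right → right → down → right → up → right → down → down → down → right → right → down → right → down → down → down

Solution:

┌─────┬─────────┐
│A x x│x x      │
│ ┌─┐ ╵ ╷ ┌───┐ │
│ │ │x x│x│   │ │
│ ╵ └─┬─┤ │ ╷ ╵ │
│     │ │x│ │   │
├───┐ │ │ └─┴─┐ │
│   │ │ │x x x│ │
│ ┌─┘ │ └───┐ └─┤
│ │   │     │x x│
│ │ ╶─┤ ┌─┐ ├─╴ │
│ │   │ │ │ │  x│
│ └─╴ │ ╵ │ │ ╷ │
│     │   │ │ │x│
│ ╶───┴───┘ │ │ │
│           │ │B│
└───────────┴─┴─┘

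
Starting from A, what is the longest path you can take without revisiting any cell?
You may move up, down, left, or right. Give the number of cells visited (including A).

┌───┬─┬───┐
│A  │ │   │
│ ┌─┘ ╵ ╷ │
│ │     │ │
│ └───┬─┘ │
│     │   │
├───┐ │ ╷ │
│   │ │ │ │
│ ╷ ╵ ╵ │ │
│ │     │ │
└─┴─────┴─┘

Finding longest simple path using DFS:
Start: (0, 0)
Longest path visits 17 cells
Path: A → down → down → right → right → down → down → right → up → up → right → up → up → left → down → left → up

Solution:

┌───┬─┬───┐
│A  │B│↓ ↰│
│ ┌─┘ ╵ ╷ │
│↓│  ↑ ↲│↑│
│ └───┬─┘ │
│↳ → ↓│↱ ↑│
├───┐ │ ╷ │
│   │↓│↑│ │
│ ╷ ╵ ╵ │ │
│ │  ↳ ↑│ │
└─┴─────┴─┘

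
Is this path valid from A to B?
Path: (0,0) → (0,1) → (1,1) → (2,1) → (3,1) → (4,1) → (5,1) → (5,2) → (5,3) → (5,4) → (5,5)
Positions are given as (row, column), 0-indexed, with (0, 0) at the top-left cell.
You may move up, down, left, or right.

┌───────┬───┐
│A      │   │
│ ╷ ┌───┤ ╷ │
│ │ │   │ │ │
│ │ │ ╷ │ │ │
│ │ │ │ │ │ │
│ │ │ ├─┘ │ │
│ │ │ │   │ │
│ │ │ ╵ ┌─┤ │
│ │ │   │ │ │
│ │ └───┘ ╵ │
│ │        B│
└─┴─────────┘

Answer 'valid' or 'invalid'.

Checking path validity:
Result: All consecutive moves are passable.

valid

Correct solution:

┌───────┬───┐
│A ↓    │   │
│ ╷ ┌───┤ ╷ │
│ │↓│   │ │ │
│ │ │ ╷ │ │ │
│ │↓│ │ │ │ │
│ │ │ ├─┘ │ │
│ │↓│ │   │ │
│ │ │ ╵ ┌─┤ │
│ │↓│   │ │ │
│ │ └───┘ ╵ │
│ │↳ → → → B│
└─┴─────────┘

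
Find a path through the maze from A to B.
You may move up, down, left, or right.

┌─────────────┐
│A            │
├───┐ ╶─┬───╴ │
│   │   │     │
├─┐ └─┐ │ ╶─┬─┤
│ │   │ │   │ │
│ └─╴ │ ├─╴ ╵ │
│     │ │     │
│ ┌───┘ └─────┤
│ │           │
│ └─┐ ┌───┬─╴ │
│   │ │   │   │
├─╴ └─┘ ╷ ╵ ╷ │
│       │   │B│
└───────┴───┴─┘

Finding the shortest path through the maze:
Path length: 12 steps
Directions: right → right → down → right → down → down → down → right → right → right → down → down

Solution:

┌─────────────┐
│A → ↓        │
├───┐ ╶─┬───╴ │
│   │↳ ↓│     │
├─┐ └─┐ │ ╶─┬─┤
│ │   │↓│   │ │
│ └─╴ │ ├─╴ ╵ │
│     │↓│     │
│ ┌───┘ └─────┤
│ │    ↳ → → ↓│
│ └─┐ ┌───┬─╴ │
│   │ │   │  ↓│
├─╴ └─┘ ╷ ╵ ╷ │
│       │   │B│
└───────┴───┴─┘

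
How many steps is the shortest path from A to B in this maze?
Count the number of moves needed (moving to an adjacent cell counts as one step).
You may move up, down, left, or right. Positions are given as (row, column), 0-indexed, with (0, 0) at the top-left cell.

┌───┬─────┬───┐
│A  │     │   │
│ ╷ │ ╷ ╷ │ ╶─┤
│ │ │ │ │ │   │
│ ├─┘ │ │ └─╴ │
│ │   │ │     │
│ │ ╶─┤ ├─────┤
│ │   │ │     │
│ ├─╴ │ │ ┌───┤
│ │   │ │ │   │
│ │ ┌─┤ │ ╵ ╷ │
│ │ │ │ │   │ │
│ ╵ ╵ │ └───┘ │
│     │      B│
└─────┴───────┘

Using BFS to find shortest path:
Start: (0, 0), End: (6, 6)
Path found:
(0,0) → (1,0) → (2,0) → (3,0) → (4,0) → (5,0) → (6,0) → (6,1) → (5,1) → (4,1) → (4,2) → (3,2) → (3,1) → (2,1) → (2,2) → (1,2) → (0,2) → (0,3) → (1,3) → (2,3) → (3,3) → (4,3) → (5,3) → (6,3) → (6,4) → (6,5) → (6,6)
Number of steps: 26

Solution:

┌───┬─────┬───┐
│A  │↱ ↓  │   │
│ ╷ │ ╷ ╷ │ ╶─┤
│↓│ │↑│↓│ │   │
│ ├─┘ │ │ └─╴ │
│↓│↱ ↑│↓│     │
│ │ ╶─┤ ├─────┤
│↓│↑ ↰│↓│     │
│ ├─╴ │ │ ┌───┤
│↓│↱ ↑│↓│ │   │
│ │ ┌─┤ │ ╵ ╷ │
│↓│↑│ │↓│   │ │
│ ╵ ╵ │ └───┘ │
│↳ ↑  │↳ → → B│
└─────┴───────┘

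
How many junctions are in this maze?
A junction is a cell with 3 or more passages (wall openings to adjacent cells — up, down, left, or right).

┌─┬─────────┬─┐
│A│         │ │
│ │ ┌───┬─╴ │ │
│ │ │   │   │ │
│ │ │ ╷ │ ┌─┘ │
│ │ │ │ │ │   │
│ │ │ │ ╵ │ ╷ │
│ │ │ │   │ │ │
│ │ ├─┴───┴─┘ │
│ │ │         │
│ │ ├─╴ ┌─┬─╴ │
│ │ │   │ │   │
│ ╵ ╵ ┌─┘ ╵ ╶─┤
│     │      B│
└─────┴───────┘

Checking each cell for number of passages:

Junctions found (3+ passages):
  (2, 6): 3 passages
  (4, 3): 3 passages
  (4, 6): 3 passages
  (6, 1): 3 passages
  (6, 4): 3 passages
  (6, 5): 3 passages
Total junctions: 6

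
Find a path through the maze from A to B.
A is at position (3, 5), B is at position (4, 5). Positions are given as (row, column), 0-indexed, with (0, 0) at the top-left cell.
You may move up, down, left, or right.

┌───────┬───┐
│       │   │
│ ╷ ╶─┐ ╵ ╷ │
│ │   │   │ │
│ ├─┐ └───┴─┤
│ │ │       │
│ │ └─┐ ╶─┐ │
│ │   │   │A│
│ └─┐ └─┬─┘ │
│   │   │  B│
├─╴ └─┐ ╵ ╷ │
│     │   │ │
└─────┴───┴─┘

Finding the shortest path from (3, 5) to (4, 5):
Path length: 1 steps
Directions: down

Solution:

┌───────┬───┐
│       │   │
│ ╷ ╶─┐ ╵ ╷ │
│ │   │   │ │
│ ├─┐ └───┴─┤
│ │ │       │
│ │ └─┐ ╶─┐ │
│ │   │   │A│
│ └─┐ └─┬─┘ │
│   │   │  B│
├─╴ └─┐ ╵ ╷ │
│     │   │ │
└─────┴───┴─┘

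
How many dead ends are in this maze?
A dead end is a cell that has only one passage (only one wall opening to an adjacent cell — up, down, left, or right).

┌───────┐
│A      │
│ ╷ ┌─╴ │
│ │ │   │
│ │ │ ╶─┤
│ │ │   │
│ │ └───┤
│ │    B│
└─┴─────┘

Checking each cell for number of passages:

Dead ends found at positions:
  (2, 3)
  (3, 0)
  (3, 3)
Total dead ends: 3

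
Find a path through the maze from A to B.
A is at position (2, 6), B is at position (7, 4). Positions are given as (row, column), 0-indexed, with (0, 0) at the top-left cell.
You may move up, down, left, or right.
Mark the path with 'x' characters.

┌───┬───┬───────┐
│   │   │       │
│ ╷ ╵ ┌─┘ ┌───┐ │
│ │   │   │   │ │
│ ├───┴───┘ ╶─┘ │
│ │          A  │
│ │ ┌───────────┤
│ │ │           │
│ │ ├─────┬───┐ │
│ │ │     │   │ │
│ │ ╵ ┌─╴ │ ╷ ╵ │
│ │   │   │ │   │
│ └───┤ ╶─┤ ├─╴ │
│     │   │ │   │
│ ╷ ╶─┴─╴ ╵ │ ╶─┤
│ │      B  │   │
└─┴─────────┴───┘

Finding the shortest path from (2, 6) to (7, 4):
Path length: 17 steps
Directions: left → left → left → left → left → down → down → down → right → up → right → right → down → left → down → right → down

Solution:

┌───┬───┬───────┐
│   │   │       │
│ ╷ ╵ ┌─┘ ┌───┐ │
│ │   │   │   │ │
│ ├───┴───┘ ╶─┘ │
│ │x x x x x A  │
│ │ ┌───────────┤
│ │x│           │
│ │ ├─────┬───┐ │
│ │x│x x x│   │ │
│ │ ╵ ┌─╴ │ ╷ ╵ │
│ │x x│x x│ │   │
│ └───┤ ╶─┤ ├─╴ │
│     │x x│ │   │
│ ╷ ╶─┴─╴ ╵ │ ╶─┤
│ │      B  │   │
└─┴─────────┴───┘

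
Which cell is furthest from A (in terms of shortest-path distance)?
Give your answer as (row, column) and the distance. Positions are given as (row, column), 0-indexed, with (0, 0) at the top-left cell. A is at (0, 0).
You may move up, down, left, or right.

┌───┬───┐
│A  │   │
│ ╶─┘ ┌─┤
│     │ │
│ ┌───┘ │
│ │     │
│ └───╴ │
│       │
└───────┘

Computing BFS distances from A to all cells:
Furthest cell: (2, 1)
Distance: 9 steps

Path from A to the furthest cell:

┌───┬───┐
│A  │   │
│ ╶─┘ ┌─┤
│↓    │ │
│ ┌───┘ │
│↓│B ← ↰│
│ └───╴ │
│↳ → → ↑│
└───────┘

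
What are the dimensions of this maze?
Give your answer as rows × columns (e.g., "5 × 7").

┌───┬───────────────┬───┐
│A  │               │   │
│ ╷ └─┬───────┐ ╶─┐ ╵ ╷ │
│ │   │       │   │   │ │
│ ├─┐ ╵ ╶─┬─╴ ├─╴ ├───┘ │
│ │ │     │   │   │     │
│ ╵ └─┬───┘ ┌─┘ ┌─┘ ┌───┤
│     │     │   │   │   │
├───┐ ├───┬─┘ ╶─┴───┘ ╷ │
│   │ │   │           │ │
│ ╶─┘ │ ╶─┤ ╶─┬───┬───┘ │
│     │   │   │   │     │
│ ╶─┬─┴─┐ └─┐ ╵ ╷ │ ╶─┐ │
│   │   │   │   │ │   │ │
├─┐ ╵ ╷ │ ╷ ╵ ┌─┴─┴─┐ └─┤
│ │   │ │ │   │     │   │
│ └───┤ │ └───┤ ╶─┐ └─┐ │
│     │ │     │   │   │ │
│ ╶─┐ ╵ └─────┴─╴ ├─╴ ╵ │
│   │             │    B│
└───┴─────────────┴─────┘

Counting the maze dimensions:
Rows (vertical): 10
Columns (horizontal): 12
Dimensions: 10 × 12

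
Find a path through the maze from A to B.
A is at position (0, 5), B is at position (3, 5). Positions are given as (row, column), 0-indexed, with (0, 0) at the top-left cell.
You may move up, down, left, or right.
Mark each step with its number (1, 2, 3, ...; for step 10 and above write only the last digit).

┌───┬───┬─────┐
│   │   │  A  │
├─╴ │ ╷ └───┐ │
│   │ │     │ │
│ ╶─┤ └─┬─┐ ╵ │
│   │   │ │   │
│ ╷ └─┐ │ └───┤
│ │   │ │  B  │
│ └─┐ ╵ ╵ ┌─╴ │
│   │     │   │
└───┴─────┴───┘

Finding the shortest path from (0, 5) to (3, 5):
Path length: 17 steps
Directions: right → down → down → left → up → left → left → up → left → down → down → right → down → down → right → up → right

Solution:

┌───┬───┬─────┐
│   │9 8│  A 1│
├─╴ │ ╷ └───┐ │
│   │0│7 6 5│2│
│ ╶─┤ └─┬─┐ ╵ │
│   │1 2│ │4 3│
│ ╷ └─┐ │ └───┤
│ │   │3│6 B  │
│ └─┐ ╵ ╵ ┌─╴ │
│   │  4 5│   │
└───┴─────┴───┘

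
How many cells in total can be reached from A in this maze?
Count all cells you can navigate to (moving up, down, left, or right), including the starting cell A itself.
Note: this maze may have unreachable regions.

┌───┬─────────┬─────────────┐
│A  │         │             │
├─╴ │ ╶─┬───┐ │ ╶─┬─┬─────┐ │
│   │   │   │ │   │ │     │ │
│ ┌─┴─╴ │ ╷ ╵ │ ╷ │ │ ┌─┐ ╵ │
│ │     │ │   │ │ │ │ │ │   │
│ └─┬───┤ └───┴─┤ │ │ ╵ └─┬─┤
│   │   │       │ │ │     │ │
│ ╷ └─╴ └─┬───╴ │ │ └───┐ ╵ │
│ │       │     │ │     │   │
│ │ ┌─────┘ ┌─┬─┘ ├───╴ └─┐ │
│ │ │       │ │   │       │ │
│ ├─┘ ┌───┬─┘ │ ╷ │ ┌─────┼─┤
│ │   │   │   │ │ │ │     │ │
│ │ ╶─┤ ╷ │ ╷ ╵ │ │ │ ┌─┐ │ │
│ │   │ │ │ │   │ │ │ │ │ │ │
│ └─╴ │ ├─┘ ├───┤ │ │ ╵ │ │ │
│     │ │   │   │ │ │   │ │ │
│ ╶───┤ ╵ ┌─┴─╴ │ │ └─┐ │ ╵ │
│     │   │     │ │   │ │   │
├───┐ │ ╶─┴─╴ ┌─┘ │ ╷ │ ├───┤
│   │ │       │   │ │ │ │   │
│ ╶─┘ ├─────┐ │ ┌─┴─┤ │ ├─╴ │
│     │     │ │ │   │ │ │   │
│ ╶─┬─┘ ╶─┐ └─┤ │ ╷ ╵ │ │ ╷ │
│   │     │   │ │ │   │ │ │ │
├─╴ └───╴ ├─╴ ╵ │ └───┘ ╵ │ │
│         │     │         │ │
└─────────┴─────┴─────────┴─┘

Using BFS/flood-fill to find all reachable cells from A:
Maze size: 14 × 14 = 196 total cells
53 cell(s) are walled off and cannot be reached from A.
Reachable cells: 143

Reachable region (· marks reachable cells):

┌───┬─────────┬─────────────┐
│A ·│· · · · ·│· · · · · · ·│
├─╴ │ ╶─┬───┐ │ ╶─┬─┬─────┐ │
│· ·│· ·│· ·│·│· ·│ │· · ·│·│
│ ┌─┴─╴ │ ╷ ╵ │ ╷ │ │ ┌─┐ ╵ │
│·│· · ·│·│· ·│·│·│ │·│·│· ·│
│ └─┬───┤ └───┴─┤ │ │ ╵ └─┬─┤
│· ·│· ·│· · · ·│·│ │· · ·│·│
│ ╷ └─╴ └─┬───╴ │ │ └───┐ ╵ │
│·│· · · ·│· · ·│·│     │· ·│
│ │ ┌─────┘ ┌─┬─┘ ├───╴ └─┐ │
│·│·│· · · ·│·│· ·│       │·│
│ ├─┘ ┌───┬─┘ │ ╷ │ ┌─────┼─┤
│·│· ·│· ·│· ·│·│·│ │     │ │
│ │ ╶─┤ ╷ │ ╷ ╵ │ │ │ ┌─┐ │ │
│·│· ·│·│·│·│· ·│·│ │ │ │ │ │
│ └─╴ │ ├─┘ ├───┤ │ │ ╵ │ │ │
│· · ·│·│· ·│· ·│·│ │   │ │ │
│ ╶───┤ ╵ ┌─┴─╴ │ │ └─┐ │ ╵ │
│· · ·│· ·│· · ·│·│   │ │   │
├───┐ │ ╶─┴─╴ ┌─┘ │ ╷ │ ├───┤
│· ·│·│· · · ·│· ·│ │ │ │   │
│ ╶─┘ ├─────┐ │ ┌─┴─┤ │ ├─╴ │
│· · ·│· · ·│·│·│   │ │ │   │
│ ╶─┬─┘ ╶─┐ └─┤ │ ╷ ╵ │ │ ╷ │
│· ·│· · ·│· ·│·│ │   │ │ │ │
├─╴ └───╴ ├─╴ ╵ │ └───┘ ╵ │ │
│· · · · ·│· · ·│         │ │
└─────────┴─────┴─────────┴─┘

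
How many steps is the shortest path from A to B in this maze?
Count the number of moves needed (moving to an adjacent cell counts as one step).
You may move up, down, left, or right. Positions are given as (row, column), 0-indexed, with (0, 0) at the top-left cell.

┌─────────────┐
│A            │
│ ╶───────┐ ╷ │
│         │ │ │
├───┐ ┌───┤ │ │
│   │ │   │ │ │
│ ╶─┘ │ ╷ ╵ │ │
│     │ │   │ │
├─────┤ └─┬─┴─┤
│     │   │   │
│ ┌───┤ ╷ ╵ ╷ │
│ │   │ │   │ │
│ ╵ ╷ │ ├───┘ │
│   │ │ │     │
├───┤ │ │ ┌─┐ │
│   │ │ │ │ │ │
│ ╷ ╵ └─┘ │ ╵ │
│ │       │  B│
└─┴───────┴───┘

Using BFS to find shortest path:
Start: (0, 0), End: (8, 6)
Path found:
(0,0) → (0,1) → (0,2) → (0,3) → (0,4) → (0,5) → (1,5) → (2,5) → (3,5) → (3,4) → (2,4) → (2,3) → (3,3) → (4,3) → (4,4) → (5,4) → (5,5) → (4,5) → (4,6) → (5,6) → (6,6) → (7,6) → (8,6)
Number of steps: 22

Solution:

┌─────────────┐
│A → → → → ↓  │
│ ╶───────┐ ╷ │
│         │↓│ │
├───┐ ┌───┤ │ │
│   │ │↓ ↰│↓│ │
│ ╶─┘ │ ╷ ╵ │ │
│     │↓│↑ ↲│ │
├─────┤ └─┬─┴─┤
│     │↳ ↓│↱ ↓│
│ ┌───┤ ╷ ╵ ╷ │
│ │   │ │↳ ↑│↓│
│ ╵ ╷ │ ├───┘ │
│   │ │ │    ↓│
├───┤ │ │ ┌─┐ │
│   │ │ │ │ │↓│
│ ╷ ╵ └─┘ │ ╵ │
│ │       │  B│
└─┴───────┴───┘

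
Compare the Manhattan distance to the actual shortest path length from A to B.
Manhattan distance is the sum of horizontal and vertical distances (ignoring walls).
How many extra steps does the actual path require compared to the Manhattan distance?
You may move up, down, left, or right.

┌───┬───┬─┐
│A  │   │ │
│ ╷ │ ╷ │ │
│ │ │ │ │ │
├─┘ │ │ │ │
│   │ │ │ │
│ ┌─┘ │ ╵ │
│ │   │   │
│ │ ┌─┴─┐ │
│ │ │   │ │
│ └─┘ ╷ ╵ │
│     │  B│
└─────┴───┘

Manhattan distance: |5 - 0| + |4 - 0| = 9
Actual path length: 13
Extra steps: 13 - 9 = 4

Solution:

┌───┬───┬─┐
│A ↓│   │ │
│ ╷ │ ╷ │ │
│ │↓│ │ │ │
├─┘ │ │ │ │
│↓ ↲│ │ │ │
│ ┌─┘ │ ╵ │
│↓│   │   │
│ │ ┌─┴─┐ │
│↓│ │↱ ↓│ │
│ └─┘ ╷ ╵ │
│↳ → ↑│↳ B│
└─────┴───┘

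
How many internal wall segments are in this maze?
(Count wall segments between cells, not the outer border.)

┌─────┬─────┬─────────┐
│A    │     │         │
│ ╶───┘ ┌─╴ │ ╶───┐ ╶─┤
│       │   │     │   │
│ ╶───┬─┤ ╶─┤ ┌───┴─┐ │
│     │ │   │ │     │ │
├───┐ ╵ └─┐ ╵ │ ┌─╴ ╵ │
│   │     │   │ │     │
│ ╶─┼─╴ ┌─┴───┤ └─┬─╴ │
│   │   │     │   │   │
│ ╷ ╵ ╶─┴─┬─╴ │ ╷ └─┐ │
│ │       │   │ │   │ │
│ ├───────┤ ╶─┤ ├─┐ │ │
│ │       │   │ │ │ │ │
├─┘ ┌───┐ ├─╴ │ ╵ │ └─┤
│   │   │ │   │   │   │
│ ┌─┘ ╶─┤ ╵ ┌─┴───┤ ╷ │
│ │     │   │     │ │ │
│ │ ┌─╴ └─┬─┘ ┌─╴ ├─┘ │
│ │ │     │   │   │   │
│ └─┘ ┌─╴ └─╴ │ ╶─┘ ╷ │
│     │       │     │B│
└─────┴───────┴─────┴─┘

Counting internal wall segments:
Total internal walls: 100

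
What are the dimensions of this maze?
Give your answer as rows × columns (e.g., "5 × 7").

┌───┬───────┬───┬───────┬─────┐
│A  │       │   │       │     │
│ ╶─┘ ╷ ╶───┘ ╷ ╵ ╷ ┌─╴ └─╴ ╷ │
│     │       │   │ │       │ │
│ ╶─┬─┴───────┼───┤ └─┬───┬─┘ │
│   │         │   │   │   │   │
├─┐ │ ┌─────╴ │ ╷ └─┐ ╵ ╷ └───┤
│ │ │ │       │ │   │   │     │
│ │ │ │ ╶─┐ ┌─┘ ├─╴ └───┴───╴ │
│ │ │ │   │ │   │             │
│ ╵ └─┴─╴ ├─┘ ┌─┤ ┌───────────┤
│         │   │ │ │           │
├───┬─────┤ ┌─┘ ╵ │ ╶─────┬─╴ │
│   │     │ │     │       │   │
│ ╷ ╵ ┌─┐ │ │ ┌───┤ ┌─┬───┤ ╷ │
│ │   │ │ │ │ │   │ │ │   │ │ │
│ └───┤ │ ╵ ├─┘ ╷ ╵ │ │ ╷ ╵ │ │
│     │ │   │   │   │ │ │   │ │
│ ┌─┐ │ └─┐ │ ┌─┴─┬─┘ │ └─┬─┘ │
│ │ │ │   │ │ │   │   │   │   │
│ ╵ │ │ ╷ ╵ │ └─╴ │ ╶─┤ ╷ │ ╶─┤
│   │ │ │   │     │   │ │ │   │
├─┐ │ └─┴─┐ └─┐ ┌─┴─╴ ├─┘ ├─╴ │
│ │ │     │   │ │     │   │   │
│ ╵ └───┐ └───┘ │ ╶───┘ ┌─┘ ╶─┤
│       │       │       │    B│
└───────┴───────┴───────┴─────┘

Counting the maze dimensions:
Rows (vertical): 13
Columns (horizontal): 15
Dimensions: 13 × 15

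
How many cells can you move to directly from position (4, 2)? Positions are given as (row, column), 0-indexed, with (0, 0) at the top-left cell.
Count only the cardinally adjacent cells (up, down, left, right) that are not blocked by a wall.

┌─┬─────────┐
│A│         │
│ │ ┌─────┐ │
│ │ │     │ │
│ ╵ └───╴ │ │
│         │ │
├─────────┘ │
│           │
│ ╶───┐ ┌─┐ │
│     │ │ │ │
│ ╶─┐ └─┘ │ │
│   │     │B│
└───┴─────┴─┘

Checking passable neighbors of (4, 2):
Neighbors: (5, 2), (4, 1)
Count: 2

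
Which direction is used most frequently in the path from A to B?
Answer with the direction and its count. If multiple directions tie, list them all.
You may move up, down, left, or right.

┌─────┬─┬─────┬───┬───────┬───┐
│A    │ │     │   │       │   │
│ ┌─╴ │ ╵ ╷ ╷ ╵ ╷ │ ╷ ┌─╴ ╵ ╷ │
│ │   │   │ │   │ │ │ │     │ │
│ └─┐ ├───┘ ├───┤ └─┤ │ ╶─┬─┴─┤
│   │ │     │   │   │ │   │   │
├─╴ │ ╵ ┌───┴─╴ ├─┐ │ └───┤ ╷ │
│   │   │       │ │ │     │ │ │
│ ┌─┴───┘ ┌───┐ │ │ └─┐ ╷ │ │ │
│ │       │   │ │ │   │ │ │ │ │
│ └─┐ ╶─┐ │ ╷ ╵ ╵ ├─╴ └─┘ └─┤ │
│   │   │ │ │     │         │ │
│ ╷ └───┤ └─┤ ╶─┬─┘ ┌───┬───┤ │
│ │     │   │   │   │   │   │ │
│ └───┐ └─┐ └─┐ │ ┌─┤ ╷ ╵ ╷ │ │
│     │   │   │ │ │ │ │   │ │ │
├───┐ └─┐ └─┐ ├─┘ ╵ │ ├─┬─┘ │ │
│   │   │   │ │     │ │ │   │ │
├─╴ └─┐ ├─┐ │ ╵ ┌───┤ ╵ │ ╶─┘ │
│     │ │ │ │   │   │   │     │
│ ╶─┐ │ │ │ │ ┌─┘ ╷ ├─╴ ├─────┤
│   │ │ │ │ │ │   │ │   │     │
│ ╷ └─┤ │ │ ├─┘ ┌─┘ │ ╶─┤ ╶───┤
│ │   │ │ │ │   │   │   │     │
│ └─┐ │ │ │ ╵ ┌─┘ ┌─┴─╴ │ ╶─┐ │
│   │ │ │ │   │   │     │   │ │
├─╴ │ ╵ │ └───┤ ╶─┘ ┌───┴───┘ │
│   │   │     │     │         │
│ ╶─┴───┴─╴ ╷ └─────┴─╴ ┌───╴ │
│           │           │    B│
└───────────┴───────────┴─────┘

Directions: down, down, right, down, left, down, down, down, down, right, right, down, right, down, down, down, down, down, left, up, up, left, up, left, down, down, right, down, left, down, right, right, right, right, right, up, right, down, right, right, right, right, right, up, right, right, right, down
Counts: {'down': 19, 'right': 19, 'left': 5, 'up': 5}
Most common: down and right (tied at 19 times each)

Solution:

┌─────┬─┬─────┬───┬───────┬───┐
│A    │ │     │   │       │   │
│ ┌─╴ │ ╵ ╷ ╷ ╵ ╷ │ ╷ ┌─╴ ╵ ╷ │
│↓│   │   │ │   │ │ │ │     │ │
│ └─┐ ├───┘ ├───┤ └─┤ │ ╶─┬─┴─┤
│↳ ↓│ │     │   │   │ │   │   │
├─╴ │ ╵ ┌───┴─╴ ├─┐ │ └───┤ ╷ │
│↓ ↲│   │       │ │ │     │ │ │
│ ┌─┴───┘ ┌───┐ │ │ └─┐ ╷ │ │ │
│↓│       │   │ │ │   │ │ │ │ │
│ └─┐ ╶─┐ │ ╷ ╵ ╵ ├─╴ └─┘ └─┤ │
│↓  │   │ │ │     │         │ │
│ ╷ └───┤ └─┤ ╶─┬─┘ ┌───┬───┤ │
│↓│     │   │   │   │   │   │ │
│ └───┐ └─┐ └─┐ │ ┌─┤ ╷ ╵ ╷ │ │
│↳ → ↓│   │   │ │ │ │ │   │ │ │
├───┐ └─┐ └─┐ ├─┘ ╵ │ ├─┬─┘ │ │
│   │↳ ↓│   │ │     │ │ │   │ │
├─╴ └─┐ ├─┐ │ ╵ ┌───┤ ╵ │ ╶─┘ │
│     │↓│ │ │   │   │   │     │
│ ╶─┐ │ │ │ │ ┌─┘ ╷ ├─╴ ├─────┤
│↓ ↰│ │↓│ │ │ │   │ │   │     │
│ ╷ └─┤ │ │ ├─┘ ┌─┘ │ ╶─┤ ╶───┤
│↓│↑ ↰│↓│ │ │   │   │   │     │
│ └─┐ │ │ │ ╵ ┌─┘ ┌─┴─╴ │ ╶─┐ │
│↳ ↓│↑│↓│ │   │   │     │   │ │
├─╴ │ ╵ │ └───┤ ╶─┘ ┌───┴───┘ │
│↓ ↲│↑ ↲│  ↱ ↓│     │  ↱ → → ↓│
│ ╶─┴───┴─╴ ╷ └─────┴─╴ ┌───╴ │
│↳ → → → → ↑│↳ → → → → ↑│    B│
└───────────┴───────────┴─────┘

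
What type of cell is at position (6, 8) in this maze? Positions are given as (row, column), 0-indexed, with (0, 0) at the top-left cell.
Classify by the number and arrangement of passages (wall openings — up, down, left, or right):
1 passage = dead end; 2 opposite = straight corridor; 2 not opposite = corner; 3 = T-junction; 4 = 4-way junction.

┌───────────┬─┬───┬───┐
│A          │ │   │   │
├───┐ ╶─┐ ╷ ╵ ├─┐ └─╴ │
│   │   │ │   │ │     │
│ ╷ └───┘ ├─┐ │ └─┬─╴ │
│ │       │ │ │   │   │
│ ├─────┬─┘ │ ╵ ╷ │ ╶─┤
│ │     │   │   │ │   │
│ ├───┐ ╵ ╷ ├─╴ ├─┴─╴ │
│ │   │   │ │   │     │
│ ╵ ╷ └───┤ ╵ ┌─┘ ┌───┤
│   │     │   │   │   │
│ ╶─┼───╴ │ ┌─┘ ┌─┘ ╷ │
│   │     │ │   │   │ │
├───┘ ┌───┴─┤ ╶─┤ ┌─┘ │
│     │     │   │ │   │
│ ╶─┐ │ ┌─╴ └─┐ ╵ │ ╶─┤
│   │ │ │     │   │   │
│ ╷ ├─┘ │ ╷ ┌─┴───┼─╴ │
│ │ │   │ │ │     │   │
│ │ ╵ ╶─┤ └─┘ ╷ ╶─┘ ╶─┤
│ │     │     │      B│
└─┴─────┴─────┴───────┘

Checking cell at (6, 8):
Number of passages: 2
Cell type: corner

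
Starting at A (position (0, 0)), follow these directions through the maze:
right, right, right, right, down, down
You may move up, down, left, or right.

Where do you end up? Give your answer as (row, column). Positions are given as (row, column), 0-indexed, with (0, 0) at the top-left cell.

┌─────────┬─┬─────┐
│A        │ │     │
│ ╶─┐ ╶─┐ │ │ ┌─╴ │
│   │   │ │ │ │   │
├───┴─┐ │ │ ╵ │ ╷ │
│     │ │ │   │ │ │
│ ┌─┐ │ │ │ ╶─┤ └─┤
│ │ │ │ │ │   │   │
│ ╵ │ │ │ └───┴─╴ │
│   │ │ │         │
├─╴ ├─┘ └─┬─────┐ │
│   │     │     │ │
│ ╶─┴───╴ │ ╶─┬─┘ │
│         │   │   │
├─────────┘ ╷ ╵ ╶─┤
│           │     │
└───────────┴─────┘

Following directions step by step:
Start: (0, 0)
  right: (0, 0) → (0, 1)
  right: (0, 1) → (0, 2)
  right: (0, 2) → (0, 3)
  right: (0, 3) → (0, 4)
  down: (0, 4) → (1, 4)
  down: (1, 4) → (2, 4)
Final position: (2, 4)

Path taken:

┌─────────┬─┬─────┐
│A → → → ↓│ │     │
│ ╶─┐ ╶─┐ │ │ ┌─╴ │
│   │   │↓│ │ │   │
├───┴─┐ │ │ ╵ │ ╷ │
│     │ │B│   │ │ │
│ ┌─┐ │ │ │ ╶─┤ └─┤
│ │ │ │ │ │   │   │
│ ╵ │ │ │ └───┴─╴ │
│   │ │ │         │
├─╴ ├─┘ └─┬─────┐ │
│   │     │     │ │
│ ╶─┴───╴ │ ╶─┬─┘ │
│         │   │   │
├─────────┘ ╷ ╵ ╶─┤
│           │     │
└───────────┴─────┘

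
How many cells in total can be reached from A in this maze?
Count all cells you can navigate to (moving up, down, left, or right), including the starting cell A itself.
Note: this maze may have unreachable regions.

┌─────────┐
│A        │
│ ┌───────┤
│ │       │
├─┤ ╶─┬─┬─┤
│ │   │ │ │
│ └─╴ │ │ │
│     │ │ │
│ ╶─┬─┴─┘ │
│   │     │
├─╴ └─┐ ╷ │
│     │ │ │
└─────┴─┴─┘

Using BFS/flood-fill to find all reachable cells from A:
Maze size: 6 × 5 = 30 total cells
24 cell(s) are walled off and cannot be reached from A.
Reachable cells: 6

Reachable region (· marks reachable cells):

┌─────────┐
│A · · · ·│
│ ┌───────┤
│·│       │
├─┤ ╶─┬─┬─┤
│ │   │ │ │
│ └─╴ │ │ │
│     │ │ │
│ ╶─┬─┴─┘ │
│   │     │
├─╴ └─┐ ╷ │
│     │ │ │
└─────┴─┴─┘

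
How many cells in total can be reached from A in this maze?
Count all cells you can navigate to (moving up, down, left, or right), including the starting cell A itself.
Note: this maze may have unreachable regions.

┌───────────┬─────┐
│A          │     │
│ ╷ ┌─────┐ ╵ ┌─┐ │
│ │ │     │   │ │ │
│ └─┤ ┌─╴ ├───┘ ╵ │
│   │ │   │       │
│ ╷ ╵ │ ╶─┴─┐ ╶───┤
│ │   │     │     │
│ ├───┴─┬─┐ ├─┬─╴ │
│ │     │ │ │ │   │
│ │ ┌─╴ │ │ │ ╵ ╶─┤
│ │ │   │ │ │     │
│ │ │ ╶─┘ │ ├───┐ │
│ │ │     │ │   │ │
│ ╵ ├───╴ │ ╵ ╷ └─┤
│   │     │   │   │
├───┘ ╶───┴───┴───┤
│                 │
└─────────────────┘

Using BFS/flood-fill to find all reachable cells from A:
Maze size: 9 × 9 = 81 total cells
All cells are reachable — the maze is fully connected.
Reachable cells: 81

Reachable region (· marks reachable cells):

┌───────────┬─────┐
│A · · · · ·│· · ·│
│ ╷ ┌─────┐ ╵ ┌─┐ │
│·│·│· · ·│· ·│·│·│
│ └─┤ ┌─╴ ├───┘ ╵ │
│· ·│·│· ·│· · · ·│
│ ╷ ╵ │ ╶─┴─┐ ╶───┤
│·│· ·│· · ·│· · ·│
│ ├───┴─┬─┐ ├─┬─╴ │
│·│· · ·│·│·│·│· ·│
│ │ ┌─╴ │ │ │ ╵ ╶─┤
│·│·│· ·│·│·│· · ·│
│ │ │ ╶─┘ │ ├───┐ │
│·│·│· · ·│·│· ·│·│
│ ╵ ├───╴ │ ╵ ╷ └─┤
│· ·│· · ·│· ·│· ·│
├───┘ ╶───┴───┴───┤
│· · · · · · · · ·│
└─────────────────┘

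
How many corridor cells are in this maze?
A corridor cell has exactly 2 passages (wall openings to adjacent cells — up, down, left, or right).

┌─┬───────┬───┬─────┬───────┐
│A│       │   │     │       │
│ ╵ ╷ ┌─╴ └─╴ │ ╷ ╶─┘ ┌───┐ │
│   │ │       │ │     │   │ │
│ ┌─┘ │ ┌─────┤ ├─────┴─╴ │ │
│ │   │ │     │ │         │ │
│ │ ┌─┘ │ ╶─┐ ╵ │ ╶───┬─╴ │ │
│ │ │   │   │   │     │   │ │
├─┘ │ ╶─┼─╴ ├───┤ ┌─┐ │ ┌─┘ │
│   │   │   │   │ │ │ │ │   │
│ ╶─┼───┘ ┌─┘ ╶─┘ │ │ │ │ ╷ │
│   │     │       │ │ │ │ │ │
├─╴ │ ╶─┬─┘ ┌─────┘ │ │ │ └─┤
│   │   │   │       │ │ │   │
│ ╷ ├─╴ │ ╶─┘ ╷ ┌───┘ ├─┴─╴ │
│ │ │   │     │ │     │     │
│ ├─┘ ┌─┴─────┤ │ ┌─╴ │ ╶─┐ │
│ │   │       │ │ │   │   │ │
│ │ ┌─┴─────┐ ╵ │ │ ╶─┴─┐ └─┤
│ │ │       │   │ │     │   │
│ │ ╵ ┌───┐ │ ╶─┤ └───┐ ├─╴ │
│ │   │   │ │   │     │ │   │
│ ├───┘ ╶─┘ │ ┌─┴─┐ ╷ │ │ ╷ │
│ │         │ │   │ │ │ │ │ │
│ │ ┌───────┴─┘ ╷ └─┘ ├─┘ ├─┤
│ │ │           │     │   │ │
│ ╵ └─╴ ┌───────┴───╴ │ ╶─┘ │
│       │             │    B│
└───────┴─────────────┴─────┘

Counting cells with exactly 2 passages:
Total corridor cells: 154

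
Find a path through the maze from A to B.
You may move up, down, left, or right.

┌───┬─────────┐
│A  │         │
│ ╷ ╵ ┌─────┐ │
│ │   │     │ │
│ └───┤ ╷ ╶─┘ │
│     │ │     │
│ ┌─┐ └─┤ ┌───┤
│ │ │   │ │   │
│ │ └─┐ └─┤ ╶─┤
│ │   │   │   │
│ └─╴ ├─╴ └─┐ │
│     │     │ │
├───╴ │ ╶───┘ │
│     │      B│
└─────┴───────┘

Finding the shortest path through the maze:
Path length: 14 steps
Directions: down → down → right → right → down → right → down → right → down → left → down → right → right → right

Solution:

┌───┬─────────┐
│A  │         │
│ ╷ ╵ ┌─────┐ │
│↓│   │     │ │
│ └───┤ ╷ ╶─┘ │
│↳ → ↓│ │     │
│ ┌─┐ └─┤ ┌───┤
│ │ │↳ ↓│ │   │
│ │ └─┐ └─┤ ╶─┤
│ │   │↳ ↓│   │
│ └─╴ ├─╴ └─┐ │
│     │↓ ↲  │ │
├───╴ │ ╶───┘ │
│     │↳ → → B│
└─────┴───────┘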